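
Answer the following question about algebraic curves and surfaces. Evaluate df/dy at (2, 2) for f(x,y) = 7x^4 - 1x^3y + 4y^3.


df/dy = (-1)*x^3 + 3*4*y^2
At (2,2): (-1)*2^3 + 3*4*2^2
= -8 + 48
= 40

40


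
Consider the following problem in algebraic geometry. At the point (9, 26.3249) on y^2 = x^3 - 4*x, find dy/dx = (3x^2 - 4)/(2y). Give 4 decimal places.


Using implicit differentiation of y^2 = x^3 - 4*x:
2y * dy/dx = 3x^2 - 4
dy/dx = (3x^2 - 4)/(2y)
Numerator: 3*9^2 - 4 = 239
Denominator: 2*26.3249 = 52.6498
dy/dx = 239/52.6498 = 4.5394

4.5394


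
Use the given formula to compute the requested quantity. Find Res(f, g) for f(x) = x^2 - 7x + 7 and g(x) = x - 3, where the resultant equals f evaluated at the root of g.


For Res(f, x - c), we evaluate f at x = c.
f(3) = 3^2 - 7*3 + 7
= 9 - 21 + 7
= -12 + 7 = -5
Res(f, g) = -5

-5


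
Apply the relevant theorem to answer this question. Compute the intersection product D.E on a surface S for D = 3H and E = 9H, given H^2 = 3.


Using bilinearity of the intersection pairing on a surface S:
(aH).(bH) = ab * (H.H)
We have H^2 = 3.
D.E = (3H).(9H) = 3*9*3
= 27*3
= 81

81


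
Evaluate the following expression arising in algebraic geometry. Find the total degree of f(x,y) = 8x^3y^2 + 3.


Examine each term for its total degree (sum of exponents).
  Term '8x^3y^2' has total degree 3+2 = 5.
  Term '3' has total degree 0+0 = 0.
The maximum total degree among all terms is 5.

5


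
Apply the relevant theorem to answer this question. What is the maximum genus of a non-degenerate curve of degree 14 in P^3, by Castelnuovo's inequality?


Castelnuovo's bound: write d - 1 = m(r-1) + epsilon with 0 <= epsilon < r-1.
d - 1 = 14 - 1 = 13
r - 1 = 3 - 1 = 2
13 = 6*2 + 1, so m = 6, epsilon = 1
pi(d, r) = m(m-1)(r-1)/2 + m*epsilon
= 6*5*2/2 + 6*1
= 60/2 + 6
= 30 + 6 = 36

36


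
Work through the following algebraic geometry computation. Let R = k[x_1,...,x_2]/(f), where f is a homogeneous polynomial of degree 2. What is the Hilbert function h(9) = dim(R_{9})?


For R = k[x_1,...,x_n]/(f) with f homogeneous of degree e:
The Hilbert series is (1 - t^e)/(1 - t)^n.
So h(d) = C(d+n-1, n-1) - C(d-e+n-1, n-1) for d >= e.
With n=2, e=2, d=9:
C(9+2-1, 2-1) = C(10, 1) = 10
C(9-2+2-1, 2-1) = C(8, 1) = 8
h(9) = 10 - 8 = 2

2


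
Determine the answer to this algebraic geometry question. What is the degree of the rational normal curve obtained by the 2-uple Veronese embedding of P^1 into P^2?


The rational normal curve in P^2 is the image of P^1 under the 2-uple Veronese.
A general hyperplane in P^2 pulls back to a degree-2 form on P^1, which has 2 zeros,
so the curve meets a general hyperplane in 2 points. Degree = 2.

2


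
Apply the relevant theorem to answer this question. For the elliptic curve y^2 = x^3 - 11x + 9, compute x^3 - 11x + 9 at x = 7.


Compute x^3 - 11x + 9 at x = 7:
x^3 = 7^3 = 343
(-11)*x = (-11)*7 = -77
Sum: 343 - 77 + 9 = 275

275


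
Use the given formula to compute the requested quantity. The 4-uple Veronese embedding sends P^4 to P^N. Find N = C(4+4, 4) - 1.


The Veronese embedding v_d: P^n -> P^N maps each point to all
degree-d monomials in n+1 homogeneous coordinates.
N = C(n+d, d) - 1
N = C(4+4, 4) - 1
N = C(8, 4) - 1
C(8, 4) = 70
N = 70 - 1 = 69

69


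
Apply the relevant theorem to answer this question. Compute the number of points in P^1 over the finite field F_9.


P^1(F_9) has (q^(n+1) - 1)/(q - 1) points.
= 9^1 + 9^0
= 9 + 1
= 10

10


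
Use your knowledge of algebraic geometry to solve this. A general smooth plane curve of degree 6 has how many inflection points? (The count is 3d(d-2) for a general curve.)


For a general smooth plane curve C of degree d, the inflection points are
the intersection of C with its Hessian curve, which has degree 3(d-2).
By Bezout, the total intersection number is d * 3(d-2) = 6 * 12 = 72.
For a general curve every flex is ordinary, so each contributes
multiplicity 1 to C·Hess(C), and the number of distinct inflection
points is 3d(d-2).
Inflection points = 3*6*(6-2) = 3*6*4 = 72

72


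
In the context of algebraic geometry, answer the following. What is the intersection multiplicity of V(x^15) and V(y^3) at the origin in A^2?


The intersection multiplicity of V(x^a) and V(y^b) at the origin is:
I(O; V(x^15), V(y^3)) = dim_k(k[x,y]/(x^15, y^3))
A basis for k[x,y]/(x^15, y^3) is the set of monomials x^i * y^j
where 0 <= i < 15 and 0 <= j < 3.
The number of such monomials is 15 * 3 = 45

45


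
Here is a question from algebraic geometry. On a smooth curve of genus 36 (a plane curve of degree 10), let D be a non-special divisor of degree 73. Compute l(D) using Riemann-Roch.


First, compute the genus of a smooth plane curve of degree 10:
g = (d-1)(d-2)/2 = (10-1)(10-2)/2 = 36
For a non-special divisor D (i.e., h^1(D) = 0), Riemann-Roch gives:
l(D) = deg(D) - g + 1
Since deg(D) = 73 >= 2g - 1 = 71, D is non-special.
l(D) = 73 - 36 + 1 = 38

38


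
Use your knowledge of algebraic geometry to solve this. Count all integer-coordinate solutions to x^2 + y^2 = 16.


Systematically check integer values of x where x^2 <= 16.
For each valid x, check if 16 - x^2 is a perfect square.
x=0: 16 - 0 = 16, sqrt = 4 (valid)
x=4: 16 - 16 = 0, sqrt = 0 (valid)
Total integer solutions found: 4

4


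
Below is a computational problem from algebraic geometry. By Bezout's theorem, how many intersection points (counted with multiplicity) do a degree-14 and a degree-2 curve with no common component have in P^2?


Bezout's theorem states the intersection count equals the product of degrees.
Intersection count = 14 * 2 = 28

28


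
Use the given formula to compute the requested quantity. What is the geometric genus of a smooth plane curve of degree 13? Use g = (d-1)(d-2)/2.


Using the genus formula for smooth plane curves:
g = (d-1)(d-2)/2
g = (13-1)(13-2)/2
g = 12*11/2
g = 132/2 = 66

66


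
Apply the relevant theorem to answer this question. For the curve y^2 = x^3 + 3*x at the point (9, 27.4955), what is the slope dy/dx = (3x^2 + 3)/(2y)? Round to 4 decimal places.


Using implicit differentiation of y^2 = x^3 + 3*x:
2y * dy/dx = 3x^2 + 3
dy/dx = (3x^2 + 3)/(2y)
Numerator: 3*9^2 + 3 = 246
Denominator: 2*27.4955 = 54.991
dy/dx = 246/54.991 = 4.4735

4.4735


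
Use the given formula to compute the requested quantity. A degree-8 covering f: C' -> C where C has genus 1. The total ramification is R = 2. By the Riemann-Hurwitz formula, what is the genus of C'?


Riemann-Hurwitz formula: 2g' - 2 = d(2g - 2) + R
Given: d = 8, g = 1, R = 2
2g' - 2 = 8*(2*1 - 2) + 2
2g' - 2 = 8*0 + 2
2g' - 2 = 0 + 2 = 2
2g' = 4
g' = 2

2


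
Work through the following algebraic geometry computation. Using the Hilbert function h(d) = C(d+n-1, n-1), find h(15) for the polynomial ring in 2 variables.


The Hilbert function for the polynomial ring in 2 variables is:
h(d) = C(d+n-1, n-1)
h(15) = C(15+2-1, 2-1) = C(16, 1)
= 16! / (1! * 15!)
= 16

16


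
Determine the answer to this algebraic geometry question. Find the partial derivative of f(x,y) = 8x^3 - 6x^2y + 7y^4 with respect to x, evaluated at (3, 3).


df/dx = 3*8*x^2 + 2*(-6)*x^1*y
At (3,3): 3*8*3^2 + 2*(-6)*3^1*3
= 216 - 108
= 108

108


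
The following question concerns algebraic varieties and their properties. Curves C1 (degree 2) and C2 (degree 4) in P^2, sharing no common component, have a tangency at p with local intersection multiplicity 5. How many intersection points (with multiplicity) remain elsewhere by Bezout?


By Bezout's theorem, the total intersection number is d1 * d2.
Total = 2 * 4 = 8
Intersection multiplicity at p = 5
Remaining intersections = 8 - 5 = 3

3


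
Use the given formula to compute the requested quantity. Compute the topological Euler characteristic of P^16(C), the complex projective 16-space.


The complex projective space P^16 has one cell in each even real dimension 0, 2, ..., 32.
The cohomology groups are H^{2k}(P^16) = Z for k = 0,...,16, and 0 otherwise.
Euler characteristic = sum of Betti numbers = 1 per even-dimensional cohomology group.
chi(P^16) = 16 + 1 = 17

17


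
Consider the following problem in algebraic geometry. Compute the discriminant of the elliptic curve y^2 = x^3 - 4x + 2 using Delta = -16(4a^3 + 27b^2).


Compute each component:
4a^3 = 4*(-4)^3 = 4*(-64) = -256
27b^2 = 27*2^2 = 27*4 = 108
4a^3 + 27b^2 = -256 + 108 = -148
Delta = -16*(-148) = 2368

2368


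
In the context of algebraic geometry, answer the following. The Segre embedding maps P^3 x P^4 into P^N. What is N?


The Segre embedding maps P^m x P^n into P^N via
all products of coordinates from each factor.
N = (m+1)(n+1) - 1
N = (3+1)(4+1) - 1
N = 4*5 - 1
N = 20 - 1 = 19

19


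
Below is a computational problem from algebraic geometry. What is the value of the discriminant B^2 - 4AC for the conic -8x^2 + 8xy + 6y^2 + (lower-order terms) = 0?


The discriminant of a conic Ax^2 + Bxy + Cy^2 + ... = 0 is B^2 - 4AC.
B^2 = 8^2 = 64
4AC = 4*(-8)*6 = -192
Discriminant = 64 + 192 = 256

256


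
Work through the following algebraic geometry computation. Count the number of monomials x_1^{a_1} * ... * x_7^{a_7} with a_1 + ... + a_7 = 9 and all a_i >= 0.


The number of degree-9 monomials in 7 variables is C(d+n-1, n-1).
= C(9+7-1, 7-1) = C(15, 6)
= 5005

5005


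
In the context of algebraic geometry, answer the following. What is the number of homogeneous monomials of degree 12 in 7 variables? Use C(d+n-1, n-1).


The number of degree-12 monomials in 7 variables is C(d+n-1, n-1).
= C(12+7-1, 7-1) = C(18, 6)
= 18564

18564


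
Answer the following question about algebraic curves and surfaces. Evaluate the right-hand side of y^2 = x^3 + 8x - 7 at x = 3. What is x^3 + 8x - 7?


Compute x^3 + 8x - 7 at x = 3:
x^3 = 3^3 = 27
8*x = 8*3 = 24
Sum: 27 + 24 - 7 = 44

44


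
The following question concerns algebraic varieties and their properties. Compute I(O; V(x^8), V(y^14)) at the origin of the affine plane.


The intersection multiplicity of V(x^a) and V(y^b) at the origin is:
I(O; V(x^8), V(y^14)) = dim_k(k[x,y]/(x^8, y^14))
A basis for k[x,y]/(x^8, y^14) is the set of monomials x^i * y^j
where 0 <= i < 8 and 0 <= j < 14.
The number of such monomials is 8 * 14 = 112

112


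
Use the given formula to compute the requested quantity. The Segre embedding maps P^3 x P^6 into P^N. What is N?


The Segre embedding maps P^m x P^n into P^N via
all products of coordinates from each factor.
N = (m+1)(n+1) - 1
N = (3+1)(6+1) - 1
N = 4*7 - 1
N = 28 - 1 = 27

27


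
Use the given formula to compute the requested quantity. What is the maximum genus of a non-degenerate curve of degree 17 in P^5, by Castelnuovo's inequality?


Castelnuovo's bound: write d - 1 = m(r-1) + epsilon with 0 <= epsilon < r-1.
d - 1 = 17 - 1 = 16
r - 1 = 5 - 1 = 4
16 = 4*4 + 0, so m = 4, epsilon = 0
pi(d, r) = m(m-1)(r-1)/2 + m*epsilon
= 4*3*4/2 + 4*0
= 48/2 + 0
= 24 + 0 = 24

24


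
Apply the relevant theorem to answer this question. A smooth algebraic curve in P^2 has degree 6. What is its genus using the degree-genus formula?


Using the genus formula for smooth plane curves:
g = (d-1)(d-2)/2
g = (6-1)(6-2)/2
g = 5*4/2
g = 20/2 = 10

10


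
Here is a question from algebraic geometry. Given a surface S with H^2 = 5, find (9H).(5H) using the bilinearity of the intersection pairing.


Using bilinearity of the intersection pairing on a surface S:
(aH).(bH) = ab * (H.H)
We have H^2 = 5.
D.E = (9H).(5H) = 9*5*5
= 45*5
= 225

225


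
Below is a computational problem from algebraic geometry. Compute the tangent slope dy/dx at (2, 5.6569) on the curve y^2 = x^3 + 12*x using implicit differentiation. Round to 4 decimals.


Using implicit differentiation of y^2 = x^3 + 12*x:
2y * dy/dx = 3x^2 + 12
dy/dx = (3x^2 + 12)/(2y)
Numerator: 3*2^2 + 12 = 24
Denominator: 2*5.6569 = 11.3138
dy/dx = 24/11.3138 = 2.1213

2.1213


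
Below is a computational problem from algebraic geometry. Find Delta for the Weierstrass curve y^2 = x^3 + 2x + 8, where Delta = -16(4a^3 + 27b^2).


Compute each component:
4a^3 = 4*2^3 = 4*8 = 32
27b^2 = 27*8^2 = 27*64 = 1728
4a^3 + 27b^2 = 32 + 1728 = 1760
Delta = -16*1760 = -28160

-28160


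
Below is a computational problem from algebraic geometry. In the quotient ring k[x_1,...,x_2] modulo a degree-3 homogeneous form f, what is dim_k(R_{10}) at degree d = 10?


For R = k[x_1,...,x_n]/(f) with f homogeneous of degree e:
The Hilbert series is (1 - t^e)/(1 - t)^n.
So h(d) = C(d+n-1, n-1) - C(d-e+n-1, n-1) for d >= e.
With n=2, e=3, d=10:
C(10+2-1, 2-1) = C(11, 1) = 11
C(10-3+2-1, 2-1) = C(8, 1) = 8
h(10) = 11 - 8 = 3

3


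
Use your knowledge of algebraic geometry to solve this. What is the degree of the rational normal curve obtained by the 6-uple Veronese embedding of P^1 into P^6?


The rational normal curve in P^6 is the image of P^1 under the 6-uple Veronese.
A general hyperplane in P^6 pulls back to a degree-6 form on P^1, which has 6 zeros,
so the curve meets a general hyperplane in 6 points. Degree = 6.

6


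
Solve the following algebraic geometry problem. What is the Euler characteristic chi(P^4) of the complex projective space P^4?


The complex projective space P^4 has one cell in each even real dimension 0, 2, ..., 8.
The cohomology groups are H^{2k}(P^4) = Z for k = 0,...,4, and 0 otherwise.
Euler characteristic = sum of Betti numbers = 1 per even-dimensional cohomology group.
chi(P^4) = 4 + 1 = 5

5


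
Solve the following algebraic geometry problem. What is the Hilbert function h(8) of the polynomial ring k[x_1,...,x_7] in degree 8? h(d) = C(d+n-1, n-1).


The Hilbert function for the polynomial ring in 7 variables is:
h(d) = C(d+n-1, n-1)
h(8) = C(8+7-1, 7-1) = C(14, 6)
= 14! / (6! * 8!)
= 3003

3003


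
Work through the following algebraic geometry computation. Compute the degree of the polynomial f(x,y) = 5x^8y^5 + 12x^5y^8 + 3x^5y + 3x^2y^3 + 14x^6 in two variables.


Examine each term for its total degree (sum of exponents).
  Term '5x^8y^5' has total degree 8+5 = 13.
  Term '12x^5y^8' has total degree 5+8 = 13.
  Term '3x^5y' has total degree 5+1 = 6.
  Term '3x^2y^3' has total degree 2+3 = 5.
  Term '14x^6' has total degree 6+0 = 6.
The maximum total degree among all terms is 13.

13


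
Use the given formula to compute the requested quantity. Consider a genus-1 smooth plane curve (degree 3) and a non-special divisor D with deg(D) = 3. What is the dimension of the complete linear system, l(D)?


First, compute the genus of a smooth plane curve of degree 3:
g = (d-1)(d-2)/2 = (3-1)(3-2)/2 = 1
For a non-special divisor D (i.e., h^1(D) = 0), Riemann-Roch gives:
l(D) = deg(D) - g + 1
Since deg(D) = 3 >= 2g - 1 = 1, D is non-special.
l(D) = 3 - 1 + 1 = 3

3


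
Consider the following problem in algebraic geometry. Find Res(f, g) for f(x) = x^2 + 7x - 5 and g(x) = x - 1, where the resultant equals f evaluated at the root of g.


For Res(f, x - c), we evaluate f at x = c.
f(1) = 1^2 + 7*1 - 5
= 1 + 7 - 5
= 8 - 5 = 3
Res(f, g) = 3

3


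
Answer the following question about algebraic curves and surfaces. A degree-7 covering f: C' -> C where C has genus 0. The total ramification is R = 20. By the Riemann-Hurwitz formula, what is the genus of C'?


Riemann-Hurwitz formula: 2g' - 2 = d(2g - 2) + R
Given: d = 7, g = 0, R = 20
2g' - 2 = 7*(2*0 - 2) + 20
2g' - 2 = 7*(-2) + 20
2g' - 2 = -14 + 20 = 6
2g' = 8
g' = 4

4


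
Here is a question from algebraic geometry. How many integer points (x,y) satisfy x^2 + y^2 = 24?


Systematically check integer values of x where x^2 <= 24.
For each valid x, check if 24 - x^2 is a perfect square.
Total integer solutions found: 0

0


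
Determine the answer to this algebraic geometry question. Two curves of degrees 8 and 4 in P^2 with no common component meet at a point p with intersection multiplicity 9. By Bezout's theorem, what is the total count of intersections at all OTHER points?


By Bezout's theorem, the total intersection number is d1 * d2.
Total = 8 * 4 = 32
Intersection multiplicity at p = 9
Remaining intersections = 32 - 9 = 23

23


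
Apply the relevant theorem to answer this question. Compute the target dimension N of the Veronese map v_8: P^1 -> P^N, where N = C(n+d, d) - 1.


The Veronese embedding v_d: P^n -> P^N maps each point to all
degree-d monomials in n+1 homogeneous coordinates.
N = C(n+d, d) - 1
N = C(1+8, 8) - 1
N = C(9, 8) - 1
C(9, 8) = 9
N = 9 - 1 = 8

8


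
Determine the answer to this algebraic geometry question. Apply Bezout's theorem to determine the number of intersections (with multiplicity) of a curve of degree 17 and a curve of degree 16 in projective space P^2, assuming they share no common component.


Bezout's theorem states the intersection count equals the product of degrees.
Intersection count = 17 * 16 = 272

272


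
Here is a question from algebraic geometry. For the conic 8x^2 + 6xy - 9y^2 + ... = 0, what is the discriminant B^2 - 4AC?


The discriminant of a conic Ax^2 + Bxy + Cy^2 + ... = 0 is B^2 - 4AC.
B^2 = 6^2 = 36
4AC = 4*8*(-9) = -288
Discriminant = 36 + 288 = 324

324


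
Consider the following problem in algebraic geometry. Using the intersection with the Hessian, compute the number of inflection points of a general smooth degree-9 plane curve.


For a general smooth plane curve C of degree d, the inflection points are
the intersection of C with its Hessian curve, which has degree 3(d-2).
By Bezout, the total intersection number is d * 3(d-2) = 9 * 21 = 189.
For a general curve every flex is ordinary, so each contributes
multiplicity 1 to C·Hess(C), and the number of distinct inflection
points is 3d(d-2).
Inflection points = 3*9*(9-2) = 3*9*7 = 189

189


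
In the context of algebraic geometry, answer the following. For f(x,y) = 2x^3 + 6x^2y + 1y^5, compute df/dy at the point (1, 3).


df/dy = 6*x^2 + 5*1*y^4
At (1,3): 6*1^2 + 5*1*3^4
= 6 + 405
= 411

411


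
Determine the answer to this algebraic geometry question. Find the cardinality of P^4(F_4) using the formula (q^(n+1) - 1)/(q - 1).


P^4(F_4) has (q^(n+1) - 1)/(q - 1) points.
= 4^4 + 4^3 + 4^2 + 4^1 + 4^0
= 256 + 64 + 16 + 4 + 1
= 341

341


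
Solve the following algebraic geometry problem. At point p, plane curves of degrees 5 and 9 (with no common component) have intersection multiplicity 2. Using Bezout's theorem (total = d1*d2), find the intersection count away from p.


By Bezout's theorem, the total intersection number is d1 * d2.
Total = 5 * 9 = 45
Intersection multiplicity at p = 2
Remaining intersections = 45 - 2 = 43

43


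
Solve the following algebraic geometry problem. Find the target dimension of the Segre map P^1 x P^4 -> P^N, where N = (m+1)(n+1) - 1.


The Segre embedding maps P^m x P^n into P^N via
all products of coordinates from each factor.
N = (m+1)(n+1) - 1
N = (1+1)(4+1) - 1
N = 2*5 - 1
N = 10 - 1 = 9

9


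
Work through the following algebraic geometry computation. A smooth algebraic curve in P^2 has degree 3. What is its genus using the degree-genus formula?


Using the genus formula for smooth plane curves:
g = (d-1)(d-2)/2
g = (3-1)(3-2)/2
g = 2*1/2
g = 2/2 = 1

1


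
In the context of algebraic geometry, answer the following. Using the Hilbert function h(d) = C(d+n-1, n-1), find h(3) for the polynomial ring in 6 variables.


The Hilbert function for the polynomial ring in 6 variables is:
h(d) = C(d+n-1, n-1)
h(3) = C(3+6-1, 6-1) = C(8, 5)
= 8! / (5! * 3!)
= 56

56


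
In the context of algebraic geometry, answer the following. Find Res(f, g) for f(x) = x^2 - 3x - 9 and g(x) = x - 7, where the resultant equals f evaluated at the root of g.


For Res(f, x - c), we evaluate f at x = c.
f(7) = 7^2 - 3*7 - 9
= 49 - 21 - 9
= 28 - 9 = 19
Res(f, g) = 19

19


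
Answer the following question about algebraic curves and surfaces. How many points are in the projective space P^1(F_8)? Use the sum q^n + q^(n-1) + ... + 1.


P^1(F_8) has (q^(n+1) - 1)/(q - 1) points.
= 8^1 + 8^0
= 8 + 1
= 9

9


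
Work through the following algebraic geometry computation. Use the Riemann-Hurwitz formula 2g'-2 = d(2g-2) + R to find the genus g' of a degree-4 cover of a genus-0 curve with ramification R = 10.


Riemann-Hurwitz formula: 2g' - 2 = d(2g - 2) + R
Given: d = 4, g = 0, R = 10
2g' - 2 = 4*(2*0 - 2) + 10
2g' - 2 = 4*(-2) + 10
2g' - 2 = -8 + 10 = 2
2g' = 4
g' = 2

2


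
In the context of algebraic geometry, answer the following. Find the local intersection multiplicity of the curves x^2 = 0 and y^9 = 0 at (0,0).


The intersection multiplicity of V(x^a) and V(y^b) at the origin is:
I(O; V(x^2), V(y^9)) = dim_k(k[x,y]/(x^2, y^9))
A basis for k[x,y]/(x^2, y^9) is the set of monomials x^i * y^j
where 0 <= i < 2 and 0 <= j < 9.
The number of such monomials is 2 * 9 = 18

18


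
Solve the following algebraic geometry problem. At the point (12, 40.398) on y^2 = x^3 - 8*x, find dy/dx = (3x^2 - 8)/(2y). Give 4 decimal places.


Using implicit differentiation of y^2 = x^3 - 8*x:
2y * dy/dx = 3x^2 - 8
dy/dx = (3x^2 - 8)/(2y)
Numerator: 3*12^2 - 8 = 424
Denominator: 2*40.398 = 80.796
dy/dx = 424/80.796 = 5.2478

5.2478


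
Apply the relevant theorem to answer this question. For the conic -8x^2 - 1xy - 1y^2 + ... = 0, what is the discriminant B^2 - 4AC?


The discriminant of a conic Ax^2 + Bxy + Cy^2 + ... = 0 is B^2 - 4AC.
B^2 = (-1)^2 = 1
4AC = 4*(-8)*(-1) = 32
Discriminant = 1 - 32 = -31

-31


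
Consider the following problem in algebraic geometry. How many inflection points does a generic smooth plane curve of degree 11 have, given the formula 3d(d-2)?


For a general smooth plane curve C of degree d, the inflection points are
the intersection of C with its Hessian curve, which has degree 3(d-2).
By Bezout, the total intersection number is d * 3(d-2) = 11 * 27 = 297.
For a general curve every flex is ordinary, so each contributes
multiplicity 1 to C·Hess(C), and the number of distinct inflection
points is 3d(d-2).
Inflection points = 3*11*(11-2) = 3*11*9 = 297

297


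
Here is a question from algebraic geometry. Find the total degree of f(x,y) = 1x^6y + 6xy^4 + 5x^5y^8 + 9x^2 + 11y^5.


Examine each term for its total degree (sum of exponents).
  Term '1x^6y' has total degree 6+1 = 7.
  Term '6xy^4' has total degree 1+4 = 5.
  Term '5x^5y^8' has total degree 5+8 = 13.
  Term '9x^2' has total degree 2+0 = 2.
  Term '11y^5' has total degree 0+5 = 5.
The maximum total degree among all terms is 13.

13


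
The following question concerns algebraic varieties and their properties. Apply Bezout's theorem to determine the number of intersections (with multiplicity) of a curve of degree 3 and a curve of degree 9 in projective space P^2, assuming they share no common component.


Bezout's theorem states the intersection count equals the product of degrees.
Intersection count = 3 * 9 = 27

27


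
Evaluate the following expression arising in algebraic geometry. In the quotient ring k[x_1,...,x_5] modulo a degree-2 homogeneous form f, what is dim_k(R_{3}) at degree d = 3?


For R = k[x_1,...,x_n]/(f) with f homogeneous of degree e:
The Hilbert series is (1 - t^e)/(1 - t)^n.
So h(d) = C(d+n-1, n-1) - C(d-e+n-1, n-1) for d >= e.
With n=5, e=2, d=3:
C(3+5-1, 5-1) = C(7, 4) = 35
C(3-2+5-1, 5-1) = C(5, 4) = 5
h(3) = 35 - 5 = 30

30


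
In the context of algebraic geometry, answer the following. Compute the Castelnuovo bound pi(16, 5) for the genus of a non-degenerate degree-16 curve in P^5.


Castelnuovo's bound: write d - 1 = m(r-1) + epsilon with 0 <= epsilon < r-1.
d - 1 = 16 - 1 = 15
r - 1 = 5 - 1 = 4
15 = 3*4 + 3, so m = 3, epsilon = 3
pi(d, r) = m(m-1)(r-1)/2 + m*epsilon
= 3*2*4/2 + 3*3
= 24/2 + 9
= 12 + 9 = 21

21


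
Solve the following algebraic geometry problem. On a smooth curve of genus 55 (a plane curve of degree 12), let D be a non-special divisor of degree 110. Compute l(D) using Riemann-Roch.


First, compute the genus of a smooth plane curve of degree 12:
g = (d-1)(d-2)/2 = (12-1)(12-2)/2 = 55
For a non-special divisor D (i.e., h^1(D) = 0), Riemann-Roch gives:
l(D) = deg(D) - g + 1
Since deg(D) = 110 >= 2g - 1 = 109, D is non-special.
l(D) = 110 - 55 + 1 = 56

56


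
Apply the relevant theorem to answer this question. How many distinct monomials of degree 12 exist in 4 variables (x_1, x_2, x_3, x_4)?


The number of degree-12 monomials in 4 variables is C(d+n-1, n-1).
= C(12+4-1, 4-1) = C(15, 3)
= 455

455


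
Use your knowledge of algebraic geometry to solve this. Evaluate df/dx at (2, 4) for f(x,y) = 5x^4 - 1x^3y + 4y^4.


df/dx = 4*5*x^3 + 3*(-1)*x^2*y
At (2,4): 4*5*2^3 + 3*(-1)*2^2*4
= 160 - 48
= 112

112


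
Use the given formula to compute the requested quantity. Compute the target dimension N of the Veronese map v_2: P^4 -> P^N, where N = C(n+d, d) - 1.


The Veronese embedding v_d: P^n -> P^N maps each point to all
degree-d monomials in n+1 homogeneous coordinates.
N = C(n+d, d) - 1
N = C(4+2, 2) - 1
N = C(6, 2) - 1
C(6, 2) = 15
N = 15 - 1 = 14

14


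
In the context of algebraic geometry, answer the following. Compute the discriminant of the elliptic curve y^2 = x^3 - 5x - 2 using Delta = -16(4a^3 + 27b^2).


Compute each component:
4a^3 = 4*(-5)^3 = 4*(-125) = -500
27b^2 = 27*(-2)^2 = 27*4 = 108
4a^3 + 27b^2 = -500 + 108 = -392
Delta = -16*(-392) = 6272

6272


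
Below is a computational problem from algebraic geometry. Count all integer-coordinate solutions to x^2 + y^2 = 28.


Systematically check integer values of x where x^2 <= 28.
For each valid x, check if 28 - x^2 is a perfect square.
Total integer solutions found: 0

0


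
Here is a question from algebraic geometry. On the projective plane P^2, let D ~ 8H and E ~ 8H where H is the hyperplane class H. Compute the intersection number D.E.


Using bilinearity of the intersection pairing on the projective plane P^2:
(aH).(bH) = ab * (H.H)
We have H^2 = 1 (Bezout).
D.E = (8H).(8H) = 8*8*1
= 64*1
= 64

64


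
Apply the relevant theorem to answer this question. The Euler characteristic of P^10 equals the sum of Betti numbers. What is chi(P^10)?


The complex projective space P^10 has one cell in each even real dimension 0, 2, ..., 20.
The cohomology groups are H^{2k}(P^10) = Z for k = 0,...,10, and 0 otherwise.
Euler characteristic = sum of Betti numbers = 1 per even-dimensional cohomology group.
chi(P^10) = 10 + 1 = 11

11


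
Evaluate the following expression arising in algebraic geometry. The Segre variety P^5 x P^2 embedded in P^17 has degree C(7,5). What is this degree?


The degree of the Segre variety P^5 x P^2 is C(m+n, m).
= C(7, 5)
= 21

21


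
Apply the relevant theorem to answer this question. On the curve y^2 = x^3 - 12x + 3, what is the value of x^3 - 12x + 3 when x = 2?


Compute x^3 - 12x + 3 at x = 2:
x^3 = 2^3 = 8
(-12)*x = (-12)*2 = -24
Sum: 8 - 24 + 3 = -13

-13


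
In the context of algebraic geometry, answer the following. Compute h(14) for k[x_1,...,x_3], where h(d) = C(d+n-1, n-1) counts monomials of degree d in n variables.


The Hilbert function for the polynomial ring in 3 variables is:
h(d) = C(d+n-1, n-1)
h(14) = C(14+3-1, 3-1) = C(16, 2)
= 16! / (2! * 14!)
= 120

120


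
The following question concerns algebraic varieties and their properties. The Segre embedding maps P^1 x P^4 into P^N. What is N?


The Segre embedding maps P^m x P^n into P^N via
all products of coordinates from each factor.
N = (m+1)(n+1) - 1
N = (1+1)(4+1) - 1
N = 2*5 - 1
N = 10 - 1 = 9

9


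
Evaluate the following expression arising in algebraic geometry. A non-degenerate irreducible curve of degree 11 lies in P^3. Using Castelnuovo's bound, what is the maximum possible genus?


Castelnuovo's bound: write d - 1 = m(r-1) + epsilon with 0 <= epsilon < r-1.
d - 1 = 11 - 1 = 10
r - 1 = 3 - 1 = 2
10 = 5*2 + 0, so m = 5, epsilon = 0
pi(d, r) = m(m-1)(r-1)/2 + m*epsilon
= 5*4*2/2 + 5*0
= 40/2 + 0
= 20 + 0 = 20

20


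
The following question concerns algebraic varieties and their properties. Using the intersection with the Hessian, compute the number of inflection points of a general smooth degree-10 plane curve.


For a general smooth plane curve C of degree d, the inflection points are
the intersection of C with its Hessian curve, which has degree 3(d-2).
By Bezout, the total intersection number is d * 3(d-2) = 10 * 24 = 240.
For a general curve every flex is ordinary, so each contributes
multiplicity 1 to C·Hess(C), and the number of distinct inflection
points is 3d(d-2).
Inflection points = 3*10*(10-2) = 3*10*8 = 240

240


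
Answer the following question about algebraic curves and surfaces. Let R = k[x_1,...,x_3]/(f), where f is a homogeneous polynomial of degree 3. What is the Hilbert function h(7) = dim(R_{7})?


For R = k[x_1,...,x_n]/(f) with f homogeneous of degree e:
The Hilbert series is (1 - t^e)/(1 - t)^n.
So h(d) = C(d+n-1, n-1) - C(d-e+n-1, n-1) for d >= e.
With n=3, e=3, d=7:
C(7+3-1, 3-1) = C(9, 2) = 36
C(7-3+3-1, 3-1) = C(6, 2) = 15
h(7) = 36 - 15 = 21

21


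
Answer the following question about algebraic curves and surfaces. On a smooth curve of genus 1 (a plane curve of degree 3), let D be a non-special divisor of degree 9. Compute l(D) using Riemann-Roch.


First, compute the genus of a smooth plane curve of degree 3:
g = (d-1)(d-2)/2 = (3-1)(3-2)/2 = 1
For a non-special divisor D (i.e., h^1(D) = 0), Riemann-Roch gives:
l(D) = deg(D) - g + 1
Since deg(D) = 9 >= 2g - 1 = 1, D is non-special.
l(D) = 9 - 1 + 1 = 9

9


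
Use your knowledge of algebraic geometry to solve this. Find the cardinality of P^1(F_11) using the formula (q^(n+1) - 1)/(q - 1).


P^1(F_11) has (q^(n+1) - 1)/(q - 1) points.
= 11^1 + 11^0
= 11 + 1
= 12

12


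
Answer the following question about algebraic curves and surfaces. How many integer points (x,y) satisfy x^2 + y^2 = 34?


Systematically check integer values of x where x^2 <= 34.
For each valid x, check if 34 - x^2 is a perfect square.
x=3: 34 - 9 = 25, sqrt = 5 (valid)
x=5: 34 - 25 = 9, sqrt = 3 (valid)
Total integer solutions found: 8

8


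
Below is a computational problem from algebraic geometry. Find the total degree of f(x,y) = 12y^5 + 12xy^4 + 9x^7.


Examine each term for its total degree (sum of exponents).
  Term '12y^5' has total degree 0+5 = 5.
  Term '12xy^4' has total degree 1+4 = 5.
  Term '9x^7' has total degree 7+0 = 7.
The maximum total degree among all terms is 7.

7


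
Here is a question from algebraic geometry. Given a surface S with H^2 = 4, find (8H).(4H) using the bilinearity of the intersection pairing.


Using bilinearity of the intersection pairing on a surface S:
(aH).(bH) = ab * (H.H)
We have H^2 = 4.
D.E = (8H).(4H) = 8*4*4
= 32*4
= 128

128


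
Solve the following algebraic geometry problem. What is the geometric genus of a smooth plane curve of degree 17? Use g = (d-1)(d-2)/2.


Using the genus formula for smooth plane curves:
g = (d-1)(d-2)/2
g = (17-1)(17-2)/2
g = 16*15/2
g = 240/2 = 120

120


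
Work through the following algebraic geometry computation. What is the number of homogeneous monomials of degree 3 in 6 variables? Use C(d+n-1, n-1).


The number of degree-3 monomials in 6 variables is C(d+n-1, n-1).
= C(3+6-1, 6-1) = C(8, 5)
= 56

56


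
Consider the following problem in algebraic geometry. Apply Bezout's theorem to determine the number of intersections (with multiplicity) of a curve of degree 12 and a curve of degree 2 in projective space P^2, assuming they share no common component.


Bezout's theorem states the intersection count equals the product of degrees.
Intersection count = 12 * 2 = 24

24


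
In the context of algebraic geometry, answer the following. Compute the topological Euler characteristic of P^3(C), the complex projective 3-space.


The complex projective space P^3 has one cell in each even real dimension 0, 2, ..., 6.
The cohomology groups are H^{2k}(P^3) = Z for k = 0,...,3, and 0 otherwise.
Euler characteristic = sum of Betti numbers = 1 per even-dimensional cohomology group.
chi(P^3) = 3 + 1 = 4

4


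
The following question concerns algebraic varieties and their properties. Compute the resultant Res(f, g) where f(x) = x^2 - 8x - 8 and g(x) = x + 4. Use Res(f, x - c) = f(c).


For Res(f, x - c), we evaluate f at x = c.
f(-4) = (-4)^2 - 8*(-4) - 8
= 16 + 32 - 8
= 48 - 8 = 40
Res(f, g) = 40

40


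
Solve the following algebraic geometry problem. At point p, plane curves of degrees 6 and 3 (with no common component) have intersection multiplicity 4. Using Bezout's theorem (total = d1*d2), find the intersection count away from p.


By Bezout's theorem, the total intersection number is d1 * d2.
Total = 6 * 3 = 18
Intersection multiplicity at p = 4
Remaining intersections = 18 - 4 = 14

14


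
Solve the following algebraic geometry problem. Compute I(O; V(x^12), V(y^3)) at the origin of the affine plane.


The intersection multiplicity of V(x^a) and V(y^b) at the origin is:
I(O; V(x^12), V(y^3)) = dim_k(k[x,y]/(x^12, y^3))
A basis for k[x,y]/(x^12, y^3) is the set of monomials x^i * y^j
where 0 <= i < 12 and 0 <= j < 3.
The number of such monomials is 12 * 3 = 36

36


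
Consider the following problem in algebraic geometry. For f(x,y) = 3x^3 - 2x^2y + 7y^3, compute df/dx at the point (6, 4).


df/dx = 3*3*x^2 + 2*(-2)*x^1*y
At (6,4): 3*3*6^2 + 2*(-2)*6^1*4
= 324 - 96
= 228

228


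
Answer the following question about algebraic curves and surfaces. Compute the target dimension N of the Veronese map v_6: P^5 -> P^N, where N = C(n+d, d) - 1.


The Veronese embedding v_d: P^n -> P^N maps each point to all
degree-d monomials in n+1 homogeneous coordinates.
N = C(n+d, d) - 1
N = C(5+6, 6) - 1
N = C(11, 6) - 1
C(11, 6) = 462
N = 462 - 1 = 461

461


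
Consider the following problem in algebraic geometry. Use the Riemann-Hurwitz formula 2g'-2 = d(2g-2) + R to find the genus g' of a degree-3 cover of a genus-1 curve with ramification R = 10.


Riemann-Hurwitz formula: 2g' - 2 = d(2g - 2) + R
Given: d = 3, g = 1, R = 10
2g' - 2 = 3*(2*1 - 2) + 10
2g' - 2 = 3*0 + 10
2g' - 2 = 0 + 10 = 10
2g' = 12
g' = 6

6


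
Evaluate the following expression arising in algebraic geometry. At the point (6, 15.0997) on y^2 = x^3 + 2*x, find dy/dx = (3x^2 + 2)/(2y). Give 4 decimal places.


Using implicit differentiation of y^2 = x^3 + 2*x:
2y * dy/dx = 3x^2 + 2
dy/dx = (3x^2 + 2)/(2y)
Numerator: 3*6^2 + 2 = 110
Denominator: 2*15.0997 = 30.1994
dy/dx = 110/30.1994 = 3.6425

3.6425


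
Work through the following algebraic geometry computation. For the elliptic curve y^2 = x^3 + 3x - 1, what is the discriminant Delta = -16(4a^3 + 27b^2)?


Compute each component:
4a^3 = 4*3^3 = 4*27 = 108
27b^2 = 27*(-1)^2 = 27*1 = 27
4a^3 + 27b^2 = 108 + 27 = 135
Delta = -16*135 = -2160

-2160


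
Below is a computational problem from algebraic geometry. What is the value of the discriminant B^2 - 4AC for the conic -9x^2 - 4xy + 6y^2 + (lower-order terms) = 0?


The discriminant of a conic Ax^2 + Bxy + Cy^2 + ... = 0 is B^2 - 4AC.
B^2 = (-4)^2 = 16
4AC = 4*(-9)*6 = -216
Discriminant = 16 + 216 = 232

232


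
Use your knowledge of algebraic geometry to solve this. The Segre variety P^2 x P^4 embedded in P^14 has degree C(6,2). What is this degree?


The degree of the Segre variety P^2 x P^4 is C(m+n, m).
= C(6, 2)
= 15

15


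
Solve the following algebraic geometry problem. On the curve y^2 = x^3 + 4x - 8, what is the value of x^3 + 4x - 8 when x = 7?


Compute x^3 + 4x - 8 at x = 7:
x^3 = 7^3 = 343
4*x = 4*7 = 28
Sum: 343 + 28 - 8 = 363

363


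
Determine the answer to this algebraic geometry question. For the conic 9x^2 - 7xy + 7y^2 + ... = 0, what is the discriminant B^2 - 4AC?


The discriminant of a conic Ax^2 + Bxy + Cy^2 + ... = 0 is B^2 - 4AC.
B^2 = (-7)^2 = 49
4AC = 4*9*7 = 252
Discriminant = 49 - 252 = -203

-203


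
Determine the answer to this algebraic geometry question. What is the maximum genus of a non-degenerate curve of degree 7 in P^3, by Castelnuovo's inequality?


Castelnuovo's bound: write d - 1 = m(r-1) + epsilon with 0 <= epsilon < r-1.
d - 1 = 7 - 1 = 6
r - 1 = 3 - 1 = 2
6 = 3*2 + 0, so m = 3, epsilon = 0
pi(d, r) = m(m-1)(r-1)/2 + m*epsilon
= 3*2*2/2 + 3*0
= 12/2 + 0
= 6 + 0 = 6

6


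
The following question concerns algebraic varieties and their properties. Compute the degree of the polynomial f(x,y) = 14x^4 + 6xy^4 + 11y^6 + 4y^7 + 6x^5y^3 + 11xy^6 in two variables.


Examine each term for its total degree (sum of exponents).
  Term '14x^4' has total degree 4+0 = 4.
  Term '6xy^4' has total degree 1+4 = 5.
  Term '11y^6' has total degree 0+6 = 6.
  Term '4y^7' has total degree 0+7 = 7.
  Term '6x^5y^3' has total degree 5+3 = 8.
  Term '11xy^6' has total degree 1+6 = 7.
The maximum total degree among all terms is 8.

8


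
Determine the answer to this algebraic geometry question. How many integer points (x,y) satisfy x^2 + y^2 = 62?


Systematically check integer values of x where x^2 <= 62.
For each valid x, check if 62 - x^2 is a perfect square.
Total integer solutions found: 0

0


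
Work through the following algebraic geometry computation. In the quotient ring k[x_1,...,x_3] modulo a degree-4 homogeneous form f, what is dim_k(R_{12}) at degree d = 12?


For R = k[x_1,...,x_n]/(f) with f homogeneous of degree e:
The Hilbert series is (1 - t^e)/(1 - t)^n.
So h(d) = C(d+n-1, n-1) - C(d-e+n-1, n-1) for d >= e.
With n=3, e=4, d=12:
C(12+3-1, 3-1) = C(14, 2) = 91
C(12-4+3-1, 3-1) = C(10, 2) = 45
h(12) = 91 - 45 = 46

46


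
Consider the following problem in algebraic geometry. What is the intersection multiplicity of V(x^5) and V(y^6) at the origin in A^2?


The intersection multiplicity of V(x^a) and V(y^b) at the origin is:
I(O; V(x^5), V(y^6)) = dim_k(k[x,y]/(x^5, y^6))
A basis for k[x,y]/(x^5, y^6) is the set of monomials x^i * y^j
where 0 <= i < 5 and 0 <= j < 6.
The number of such monomials is 5 * 6 = 30

30


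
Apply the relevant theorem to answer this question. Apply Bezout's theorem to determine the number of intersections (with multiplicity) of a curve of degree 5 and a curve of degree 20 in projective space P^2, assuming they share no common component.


Bezout's theorem states the intersection count equals the product of degrees.
Intersection count = 5 * 20 = 100

100


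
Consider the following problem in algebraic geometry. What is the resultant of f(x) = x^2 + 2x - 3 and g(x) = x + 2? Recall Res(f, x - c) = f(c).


For Res(f, x - c), we evaluate f at x = c.
f(-2) = (-2)^2 + 2*(-2) - 3
= 4 - 4 - 3
= 0 - 3 = -3
Res(f, g) = -3

-3


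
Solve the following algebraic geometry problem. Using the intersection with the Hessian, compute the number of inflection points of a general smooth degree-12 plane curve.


For a general smooth plane curve C of degree d, the inflection points are
the intersection of C with its Hessian curve, which has degree 3(d-2).
By Bezout, the total intersection number is d * 3(d-2) = 12 * 30 = 360.
For a general curve every flex is ordinary, so each contributes
multiplicity 1 to C·Hess(C), and the number of distinct inflection
points is 3d(d-2).
Inflection points = 3*12*(12-2) = 3*12*10 = 360

360


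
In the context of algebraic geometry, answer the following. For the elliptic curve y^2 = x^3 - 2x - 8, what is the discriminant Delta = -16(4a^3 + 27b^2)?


Compute each component:
4a^3 = 4*(-2)^3 = 4*(-8) = -32
27b^2 = 27*(-8)^2 = 27*64 = 1728
4a^3 + 27b^2 = -32 + 1728 = 1696
Delta = -16*1696 = -27136

-27136


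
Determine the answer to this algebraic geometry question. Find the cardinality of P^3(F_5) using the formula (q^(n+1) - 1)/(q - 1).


P^3(F_5) has (q^(n+1) - 1)/(q - 1) points.
= 5^3 + 5^2 + 5^1 + 5^0
= 125 + 25 + 5 + 1
= 156

156


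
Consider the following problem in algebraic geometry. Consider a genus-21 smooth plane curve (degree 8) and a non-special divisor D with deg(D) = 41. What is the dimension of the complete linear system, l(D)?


First, compute the genus of a smooth plane curve of degree 8:
g = (d-1)(d-2)/2 = (8-1)(8-2)/2 = 21
For a non-special divisor D (i.e., h^1(D) = 0), Riemann-Roch gives:
l(D) = deg(D) - g + 1
Since deg(D) = 41 >= 2g - 1 = 41, D is non-special.
l(D) = 41 - 21 + 1 = 21

21
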